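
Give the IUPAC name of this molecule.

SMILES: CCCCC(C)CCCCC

5-methyldecane

The parent chain contains 10 carbons (decane).
Number the chain so that the substituent locant set {5} is lower than {6} at the first point of difference.
With this numbering: a methyl group at C-5.
The name is 5-methyldecane.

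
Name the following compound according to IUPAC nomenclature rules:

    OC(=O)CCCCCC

Counting along the main chain through the –COOH group gives 7 carbons: the parent is heptane.
The highest-priority functional group is a carboxylic acid (terminal –COOH), so the name ends in -oic acid.
Choose the numbering such that the carboxylic acid carbon is C-1 by definition.
Putting it together: heptanoic acid.

heptanoic acid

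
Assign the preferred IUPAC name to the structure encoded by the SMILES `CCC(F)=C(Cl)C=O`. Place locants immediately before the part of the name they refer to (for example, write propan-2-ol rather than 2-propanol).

2-chloro-3-fluoropent-2-enal

The longest chain bearing the –CHO group and the multiple bond is 5 carbons long (pentane).
The highest-priority functional group is an aldehyde (terminal –CHO), so the name ends in -al.
A C=C double bond in the chain gives the infix -ene-.
Choose the numbering such that the aldehyde carbon is C-1 by definition.
This places the double bond between C-2 and C-3; a chloro group at C-2; a fluoro group at C-3.
Prefixes are listed alphabetically: chloro, fluoro.
Putting it together: 2-chloro-3-fluoropent-2-enal.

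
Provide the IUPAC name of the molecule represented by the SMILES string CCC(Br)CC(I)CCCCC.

The longest continuous carbon chain has 10 atoms, so the parent hydride is decane.
Number the chain so that the substituent locant set {3,5} is lower than {6,8} at the first point of difference.
This places a bromo group at C-3; an iodo group at C-5.
Substituent prefixes are cited in alphabetical order (multiplying prefixes like di-/tri- are ignored for ordering).
Assembling the pieces gives 3-bromo-5-iododecane.

3-bromo-5-iododecane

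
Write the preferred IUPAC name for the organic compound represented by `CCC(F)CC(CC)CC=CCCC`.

The longest carbon chain that includes the multiple bond has 11 carbons, so the parent hydride is undecane.
A C=C double bond in the chain gives the infix -ene-.
Number the chain so that numbering from this end puts the double bond at C-4 rather than C-7.
This places the double bond between C-4 and C-5; an ethyl group at C-7; a fluoro group at C-9.
The substituents are ordered alphabetically, ignoring any di-/tri- multipliers.
The name is 7-ethyl-9-fluoroundec-4-ene.

7-ethyl-9-fluoroundec-4-ene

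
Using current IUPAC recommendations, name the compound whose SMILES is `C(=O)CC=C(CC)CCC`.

4-ethylhept-3-enal

The longest chain bearing the –CHO group and the multiple bond is 7 carbons long (heptane).
An aldehyde (terminal –CHO) is the principal characteristic group, giving the suffix -al.
A C=C double bond in the chain gives the infix -ene-.
The numbering direction is chosen so that the aldehyde carbon is C-1 by definition.
That gives the double bond between C-3 and C-4; an ethyl group at C-4.
Putting it together: 4-ethylhept-3-enal.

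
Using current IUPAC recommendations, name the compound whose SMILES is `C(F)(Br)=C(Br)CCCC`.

Counting along the main chain through the multiple bond gives 6 carbons: the parent is hexane.
A C=C double bond in the chain gives the infix -ene-.
The numbering direction is chosen so that numbering from this end puts the double bond at C-1 rather than C-5.
That gives the double bond between C-1 and C-2; bromo groups at C-1 and C-2; a fluoro group at C-1.
Substituent prefixes are cited in alphabetical order (multiplying prefixes like di-/tri- are ignored for ordering).
The name is 1,2-dibromo-1-fluorohex-1-ene.

1,2-dibromo-1-fluorohex-1-ene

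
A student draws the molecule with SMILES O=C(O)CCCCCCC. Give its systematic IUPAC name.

octanoic acid

Counting along the main chain through the –COOH group gives 8 carbons: the parent is octane.
The principal characteristic group is a carboxylic acid (terminal –COOH), named with the suffix -oic acid.
Number the chain so that the carboxylic acid carbon is C-1 by definition.
Assembling the pieces gives octanoic acid.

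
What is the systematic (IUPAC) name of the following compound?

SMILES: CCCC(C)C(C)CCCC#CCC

The longest chain bearing the multiple bond is 12 carbons long (dodecane).
A C≡C triple bond in the chain gives the infix -yne-.
Choose the numbering such that numbering from this end puts the triple bond at C-3 rather than C-9.
This places the triple bond between C-3 and C-4; methyl groups at C-8 and C-9.
Putting it together: 8,9-dimethyldodec-3-yne.

8,9-dimethyldodec-3-yne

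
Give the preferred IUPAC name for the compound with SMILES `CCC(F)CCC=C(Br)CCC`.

Counting along the main chain through the multiple bond gives 10 carbons: the parent is decane.
The chain contains a C=C double bond, so the unsaturation ending is -ene.
Number the chain so that numbering from this end puts the double bond at C-4 rather than C-6.
With this numbering: the double bond between C-4 and C-5; a bromo group at C-4; a fluoro group at C-8.
Substituent prefixes are cited in alphabetical order (multiplying prefixes like di-/tri- are ignored for ordering).
The name is 4-bromo-8-fluorodec-4-ene.

4-bromo-8-fluorodec-4-ene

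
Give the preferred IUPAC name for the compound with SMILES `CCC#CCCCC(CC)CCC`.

The longest carbon chain that includes the multiple bond has 11 carbons, so the parent hydride is undecane.
There is one C≡C triple bond, indicated by the ending -yne.
Number the chain so that numbering from this end puts the triple bond at C-3 rather than C-8.
This places the triple bond between C-3 and C-4; an ethyl group at C-8.
Assembling the pieces gives 8-ethylundec-3-yne.

8-ethylundec-3-yne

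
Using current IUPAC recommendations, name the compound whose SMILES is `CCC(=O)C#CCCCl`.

7-chlorohept-4-yn-3-one

Counting along the main chain through the carbonyl and the multiple bond gives 7 carbons: the parent is heptane.
The highest-priority functional group is a ketone (C=O on an internal carbon), so the name ends in -one.
The chain contains a C≡C triple bond, so the unsaturation ending is -yne.
The numbering direction is chosen so that numbering from this end puts the carbonyl group at C-3 rather than C-5.
With this numbering: the carbonyl at C-3; the triple bond between C-4 and C-5; a chloro group at C-7.
The name is 7-chlorohept-4-yn-3-one.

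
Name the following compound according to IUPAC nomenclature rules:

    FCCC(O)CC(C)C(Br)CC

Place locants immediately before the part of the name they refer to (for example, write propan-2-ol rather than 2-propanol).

6-bromo-1-fluoro-5-methyloctan-3-ol

The longest carbon chain that includes the –OH group has 8 carbons, so the parent hydride is octane.
The highest-priority functional group is an alcohol (–OH), so the name ends in -ol.
Choose the numbering such that numbering from this end puts the hydroxyl group at C-3 rather than C-6.
With this numbering: the hydroxyl at C-3; a bromo group at C-6; a fluoro group at C-1; a methyl group at C-5.
Prefixes are listed alphabetically: bromo, fluoro, methyl.
The name is 6-bromo-1-fluoro-5-methyloctan-3-ol.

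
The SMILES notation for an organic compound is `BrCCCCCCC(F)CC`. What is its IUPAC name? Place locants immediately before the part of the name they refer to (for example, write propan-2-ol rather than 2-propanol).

The parent chain contains 9 carbons (nonane).
The numbering direction is chosen so that the substituent locant set {1,7} is lower than {3,9} at the first point of difference.
This places a bromo group at C-1; a fluoro group at C-7.
Substituent prefixes are cited in alphabetical order (multiplying prefixes like di-/tri- are ignored for ordering).
Assembling the pieces gives 1-bromo-7-fluorononane.

1-bromo-7-fluorononane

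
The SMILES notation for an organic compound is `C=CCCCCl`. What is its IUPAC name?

5-chloropent-1-ene

The longest chain bearing the multiple bond is 5 carbons long (pentane).
There is one C=C double bond, indicated by the ending -ene.
The numbering direction is chosen so that numbering from this end puts the double bond at C-1 rather than C-4.
That gives the double bond between C-1 and C-2; a chloro group at C-5.
Putting it together: 5-chloropent-1-ene.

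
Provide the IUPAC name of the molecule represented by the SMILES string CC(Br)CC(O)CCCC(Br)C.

The longest chain bearing the –OH group is 9 carbons long (nonane).
The highest-priority functional group is an alcohol (–OH), so the name ends in -ol.
Number the chain so that numbering from this end puts the hydroxyl group at C-4 rather than C-6.
That gives the hydroxyl at C-4; bromo groups at C-2 and C-8.
Assembling the pieces gives 2,8-dibromononan-4-ol.

2,8-dibromononan-4-ol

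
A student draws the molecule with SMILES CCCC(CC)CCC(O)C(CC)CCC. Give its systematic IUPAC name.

4,8-diethylundecan-5-ol

Counting along the main chain through the –OH group gives 11 carbons: the parent is undecane.
An alcohol (–OH) is the principal characteristic group, giving the suffix -ol.
Choose the numbering such that numbering from this end puts the hydroxyl group at C-5 rather than C-7.
That gives the hydroxyl at C-5; ethyl groups at C-4 and C-8.
Assembling the pieces gives 4,8-diethylundecan-5-ol.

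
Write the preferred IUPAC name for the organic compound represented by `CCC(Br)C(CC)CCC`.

The longest carbon chain is 7 atoms: the parent is heptane.
Number the chain so that the substituent locant set {3,4} is lower than {4,5} at the first point of difference.
This places a bromo group at C-3; an ethyl group at C-4.
Substituent prefixes are cited in alphabetical order (multiplying prefixes like di-/tri- are ignored for ordering).
Putting it together: 3-bromo-4-ethylheptane.

3-bromo-4-ethylheptane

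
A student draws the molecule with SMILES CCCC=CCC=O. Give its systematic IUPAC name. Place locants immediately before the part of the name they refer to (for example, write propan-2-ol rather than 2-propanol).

hept-3-enal

The longest chain bearing the –CHO group and the multiple bond is 7 carbons long (heptane).
The principal characteristic group is an aldehyde (terminal –CHO), named with the suffix -al.
There is one C=C double bond, indicated by the ending -ene.
Choose the numbering such that the aldehyde carbon is C-1 by definition.
That gives the double bond between C-3 and C-4.
Assembling the pieces gives hept-3-enal.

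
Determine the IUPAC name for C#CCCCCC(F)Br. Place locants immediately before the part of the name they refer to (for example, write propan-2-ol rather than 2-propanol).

Counting along the main chain through the multiple bond gives 7 carbons: the parent is heptane.
There is one C≡C triple bond, indicated by the ending -yne.
Choose the numbering such that numbering from this end puts the triple bond at C-1 rather than C-6.
That gives the triple bond between C-1 and C-2; a bromo group at C-7; a fluoro group at C-7.
Prefixes are listed alphabetically: bromo, fluoro.
Putting it together: 7-bromo-7-fluorohept-1-yne.

7-bromo-7-fluorohept-1-yne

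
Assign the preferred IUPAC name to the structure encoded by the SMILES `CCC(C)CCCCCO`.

Counting along the main chain through the –OH group gives 8 carbons: the parent is octane.
An alcohol (–OH) is the principal characteristic group, giving the suffix -ol.
Choose the numbering such that numbering from this end puts the hydroxyl group at C-1 rather than C-8.
With this numbering: the hydroxyl at C-1; a methyl group at C-6.
Assembling the pieces gives 6-methyloctan-1-ol.

6-methyloctan-1-ol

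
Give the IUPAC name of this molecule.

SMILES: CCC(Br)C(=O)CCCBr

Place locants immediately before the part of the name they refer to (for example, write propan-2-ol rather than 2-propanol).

The longest chain bearing the carbonyl is 7 carbons long (heptane).
A ketone (C=O on an internal carbon) is the principal characteristic group, giving the suffix -one.
Number the chain so that the substituent locant set {1,5} is lower than {3,7} at the first point of difference.
With this numbering: the carbonyl at C-4; bromo groups at C-1 and C-5.
Assembling the pieces gives 1,5-dibromoheptan-4-one.

1,5-dibromoheptan-4-one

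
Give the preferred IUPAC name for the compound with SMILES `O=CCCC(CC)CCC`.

4-ethylheptanal

Counting along the main chain through the –CHO group gives 7 carbons: the parent is heptane.
The highest-priority functional group is an aldehyde (terminal –CHO), so the name ends in -al.
Number the chain so that the aldehyde carbon is C-1 by definition.
That gives an ethyl group at C-4.
Putting it together: 4-ethylheptanal.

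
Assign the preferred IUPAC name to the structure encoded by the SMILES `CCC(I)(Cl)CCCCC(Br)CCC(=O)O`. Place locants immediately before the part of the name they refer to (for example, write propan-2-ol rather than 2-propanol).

Counting along the main chain through the –COOH group gives 11 carbons: the parent is undecane.
The highest-priority functional group is a carboxylic acid (terminal –COOH), so the name ends in -oic acid.
Number the chain so that the carboxylic acid carbon is C-1 by definition.
That gives a bromo group at C-4; a chloro group at C-9; an iodo group at C-9.
The substituents are ordered alphabetically, ignoring any di-/tri- multipliers.
The name is 4-bromo-9-chloro-9-iodoundecanoic acid.

4-bromo-9-chloro-9-iodoundecanoic acid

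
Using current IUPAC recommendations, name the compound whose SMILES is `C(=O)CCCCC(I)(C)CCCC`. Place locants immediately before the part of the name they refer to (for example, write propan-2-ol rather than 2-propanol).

The longest carbon chain that includes the –CHO group has 10 carbons, so the parent hydride is decane.
The principal characteristic group is an aldehyde (terminal –CHO), named with the suffix -al.
Choose the numbering such that the aldehyde carbon is C-1 by definition.
This places an iodo group at C-6; a methyl group at C-6.
Prefixes are listed alphabetically: iodo, methyl.
The name is 6-iodo-6-methyldecanal.

6-iodo-6-methyldecanal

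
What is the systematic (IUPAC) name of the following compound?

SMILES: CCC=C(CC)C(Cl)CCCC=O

5-chloro-6-ethylnon-6-enal

Counting along the main chain through the –CHO group and the multiple bond gives 9 carbons: the parent is nonane.
The highest-priority functional group is an aldehyde (terminal –CHO), so the name ends in -al.
The chain contains a C=C double bond, so the unsaturation ending is -ene.
Number the chain so that the aldehyde carbon is C-1 by definition.
With this numbering: the double bond between C-6 and C-7; a chloro group at C-5; an ethyl group at C-6.
Prefixes are listed alphabetically: chloro, ethyl.
Putting it together: 5-chloro-6-ethylnon-6-enal.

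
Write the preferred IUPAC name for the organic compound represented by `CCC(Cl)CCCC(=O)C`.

6-chlorooctan-2-one

The longest chain bearing the carbonyl is 8 carbons long (octane).
The highest-priority functional group is a ketone (C=O on an internal carbon), so the name ends in -one.
Number the chain so that numbering from this end puts the carbonyl group at C-2 rather than C-7.
That gives the carbonyl at C-2; a chloro group at C-6.
Putting it together: 6-chlorooctan-2-one.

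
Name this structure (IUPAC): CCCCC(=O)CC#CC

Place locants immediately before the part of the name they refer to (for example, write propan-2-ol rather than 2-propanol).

The longest carbon chain that includes the carbonyl and the multiple bond has 9 carbons, so the parent hydride is nonane.
The principal characteristic group is a ketone (C=O on an internal carbon), named with the suffix -one.
The chain contains a C≡C triple bond, so the unsaturation ending is -yne.
Choose the numbering such that numbering from this end puts the triple bond at C-2 rather than C-7.
This places the carbonyl at C-5; the triple bond between C-2 and C-3.
Assembling the pieces gives non-2-yn-5-one.

non-2-yn-5-one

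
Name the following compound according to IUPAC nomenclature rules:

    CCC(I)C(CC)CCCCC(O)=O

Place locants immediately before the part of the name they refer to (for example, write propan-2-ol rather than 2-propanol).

6-ethyl-7-iodononanoic acid

Counting along the main chain through the –COOH group gives 9 carbons: the parent is nonane.
The highest-priority functional group is a carboxylic acid (terminal –COOH), so the name ends in -oic acid.
The numbering direction is chosen so that the carboxylic acid carbon is C-1 by definition.
That gives an ethyl group at C-6; an iodo group at C-7.
The substituents are ordered alphabetically, ignoring any di-/tri- multipliers.
Assembling the pieces gives 6-ethyl-7-iodononanoic acid.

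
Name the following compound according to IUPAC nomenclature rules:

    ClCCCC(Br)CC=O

3-bromo-6-chlorohexanal

Counting along the main chain through the –CHO group gives 6 carbons: the parent is hexane.
The principal characteristic group is an aldehyde (terminal –CHO), named with the suffix -al.
Number the chain so that the aldehyde carbon is C-1 by definition.
With this numbering: a bromo group at C-3; a chloro group at C-6.
The substituents are ordered alphabetically, ignoring any di-/tri- multipliers.
Putting it together: 3-bromo-6-chlorohexanal.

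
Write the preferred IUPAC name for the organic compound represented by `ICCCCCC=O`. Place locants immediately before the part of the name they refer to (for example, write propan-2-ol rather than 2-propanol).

The longest carbon chain that includes the –CHO group has 6 carbons, so the parent hydride is hexane.
The principal characteristic group is an aldehyde (terminal –CHO), named with the suffix -al.
Choose the numbering such that the aldehyde carbon is C-1 by definition.
That gives an iodo group at C-6.
Putting it together: 6-iodohexanal.

6-iodohexanal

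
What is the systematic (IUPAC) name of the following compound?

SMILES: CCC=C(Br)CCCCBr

4,8-dibromooct-3-ene

The longest chain bearing the multiple bond is 8 carbons long (octane).
The chain contains a C=C double bond, so the unsaturation ending is -ene.
The numbering direction is chosen so that numbering from this end puts the double bond at C-3 rather than C-5.
That gives the double bond between C-3 and C-4; bromo groups at C-4 and C-8.
Putting it together: 4,8-dibromooct-3-ene.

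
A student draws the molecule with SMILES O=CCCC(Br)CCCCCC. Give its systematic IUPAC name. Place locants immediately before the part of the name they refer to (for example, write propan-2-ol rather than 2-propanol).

4-bromodecanal

The longest chain bearing the –CHO group is 10 carbons long (decane).
The highest-priority functional group is an aldehyde (terminal –CHO), so the name ends in -al.
Number the chain so that the aldehyde carbon is C-1 by definition.
This places a bromo group at C-4.
The name is 4-bromodecanal.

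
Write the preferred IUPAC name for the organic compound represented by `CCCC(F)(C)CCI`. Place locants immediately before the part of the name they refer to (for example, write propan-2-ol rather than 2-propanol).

The parent chain contains 6 carbons (hexane).
Choose the numbering such that the substituent locant set {1,3,3} is lower than {4,4,6} at the first point of difference.
With this numbering: a fluoro group at C-3; an iodo group at C-1; a methyl group at C-3.
Substituent prefixes are cited in alphabetical order (multiplying prefixes like di-/tri- are ignored for ordering).
The name is 3-fluoro-1-iodo-3-methylhexane.

3-fluoro-1-iodo-3-methylhexane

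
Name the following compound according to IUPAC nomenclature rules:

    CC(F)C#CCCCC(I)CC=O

The longest carbon chain that includes the –CHO group and the multiple bond has 10 carbons, so the parent hydride is decane.
The principal characteristic group is an aldehyde (terminal –CHO), named with the suffix -al.
The chain contains a C≡C triple bond, so the unsaturation ending is -yne.
Choose the numbering such that the aldehyde carbon is C-1 by definition.
That gives the triple bond between C-7 and C-8; a fluoro group at C-9; an iodo group at C-3.
Substituent prefixes are cited in alphabetical order (multiplying prefixes like di-/tri- are ignored for ordering).
The name is 9-fluoro-3-iododec-7-ynal.

9-fluoro-3-iododec-7-ynal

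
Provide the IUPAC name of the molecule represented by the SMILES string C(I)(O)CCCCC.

The longest chain bearing the –OH group is 6 carbons long (hexane).
The highest-priority functional group is an alcohol (–OH), so the name ends in -ol.
The numbering direction is chosen so that numbering from this end puts the hydroxyl group at C-1 rather than C-6.
That gives the hydroxyl at C-1; an iodo group at C-1.
Assembling the pieces gives 1-iodohexan-1-ol.

1-iodohexan-1-ol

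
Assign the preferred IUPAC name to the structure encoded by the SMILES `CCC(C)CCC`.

The longest continuous carbon chain has 6 atoms, so the parent hydride is hexane.
Choose the numbering such that the substituent locant set {3} is lower than {4} at the first point of difference.
With this numbering: a methyl group at C-3.
Assembling the pieces gives 3-methylhexane.

3-methylhexane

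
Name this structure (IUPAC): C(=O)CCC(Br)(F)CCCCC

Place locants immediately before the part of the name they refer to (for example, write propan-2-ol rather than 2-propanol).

Counting along the main chain through the –CHO group gives 9 carbons: the parent is nonane.
An aldehyde (terminal –CHO) is the principal characteristic group, giving the suffix -al.
The numbering direction is chosen so that the aldehyde carbon is C-1 by definition.
That gives a bromo group at C-4; a fluoro group at C-4.
The substituents are ordered alphabetically, ignoring any di-/tri- multipliers.
Putting it together: 4-bromo-4-fluorononanal.

4-bromo-4-fluorononanal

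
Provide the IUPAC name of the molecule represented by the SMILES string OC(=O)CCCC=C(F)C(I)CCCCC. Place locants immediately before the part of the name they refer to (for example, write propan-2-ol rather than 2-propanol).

6-fluoro-7-iodododec-5-enoic acid

The longest carbon chain that includes the –COOH group and the multiple bond has 12 carbons, so the parent hydride is dodecane.
The highest-priority functional group is a carboxylic acid (terminal –COOH), so the name ends in -oic acid.
The chain contains a C=C double bond, so the unsaturation ending is -ene.
Number the chain so that the carboxylic acid carbon is C-1 by definition.
With this numbering: the double bond between C-5 and C-6; a fluoro group at C-6; an iodo group at C-7.
Substituent prefixes are cited in alphabetical order (multiplying prefixes like di-/tri- are ignored for ordering).
Putting it together: 6-fluoro-7-iodododec-5-enoic acid.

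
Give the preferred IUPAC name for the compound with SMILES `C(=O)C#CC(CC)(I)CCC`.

The longest carbon chain that includes the –CHO group and the multiple bond has 7 carbons, so the parent hydride is heptane.
The highest-priority functional group is an aldehyde (terminal –CHO), so the name ends in -al.
There is one C≡C triple bond, indicated by the ending -yne.
Choose the numbering such that the aldehyde carbon is C-1 by definition.
This places the triple bond between C-2 and C-3; an ethyl group at C-4; an iodo group at C-4.
Substituent prefixes are cited in alphabetical order (multiplying prefixes like di-/tri- are ignored for ordering).
Assembling the pieces gives 4-ethyl-4-iodohept-2-ynal.

4-ethyl-4-iodohept-2-ynal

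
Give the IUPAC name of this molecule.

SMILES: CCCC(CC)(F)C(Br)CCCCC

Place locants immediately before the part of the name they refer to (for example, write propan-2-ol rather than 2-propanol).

The longest carbon chain is 10 atoms: the parent is decane.
Choose the numbering such that the substituent locant set {4,4,5} is lower than {6,7,7} at the first point of difference.
That gives a bromo group at C-5; an ethyl group at C-4; a fluoro group at C-4.
Substituent prefixes are cited in alphabetical order (multiplying prefixes like di-/tri- are ignored for ordering).
Putting it together: 5-bromo-4-ethyl-4-fluorodecane.

5-bromo-4-ethyl-4-fluorodecane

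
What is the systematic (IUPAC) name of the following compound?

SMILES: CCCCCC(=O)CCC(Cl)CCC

The longest carbon chain that includes the carbonyl has 12 carbons, so the parent hydride is dodecane.
The highest-priority functional group is a ketone (C=O on an internal carbon), so the name ends in -one.
Choose the numbering such that numbering from this end puts the carbonyl group at C-6 rather than C-7.
That gives the carbonyl at C-6; a chloro group at C-9.
Assembling the pieces gives 9-chlorododecan-6-one.

9-chlorododecan-6-one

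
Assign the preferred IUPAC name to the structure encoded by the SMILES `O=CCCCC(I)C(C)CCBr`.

8-bromo-5-iodo-6-methyloctanal

Counting along the main chain through the –CHO group gives 8 carbons: the parent is octane.
The highest-priority functional group is an aldehyde (terminal –CHO), so the name ends in -al.
Choose the numbering such that the aldehyde carbon is C-1 by definition.
This places a bromo group at C-8; an iodo group at C-5; a methyl group at C-6.
Substituent prefixes are cited in alphabetical order (multiplying prefixes like di-/tri- are ignored for ordering).
Assembling the pieces gives 8-bromo-5-iodo-6-methyloctanal.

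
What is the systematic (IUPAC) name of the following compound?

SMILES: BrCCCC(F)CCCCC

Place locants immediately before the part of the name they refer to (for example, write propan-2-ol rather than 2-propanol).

The longest carbon chain is 9 atoms: the parent is nonane.
Number the chain so that the substituent locant set {1,4} is lower than {6,9} at the first point of difference.
This places a bromo group at C-1; a fluoro group at C-4.
Prefixes are listed alphabetically: bromo, fluoro.
The name is 1-bromo-4-fluorononane.

1-bromo-4-fluorononane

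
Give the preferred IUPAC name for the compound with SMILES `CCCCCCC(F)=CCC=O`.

The longest carbon chain that includes the –CHO group and the multiple bond has 10 carbons, so the parent hydride is decane.
An aldehyde (terminal –CHO) is the principal characteristic group, giving the suffix -al.
The chain contains a C=C double bond, so the unsaturation ending is -ene.
Choose the numbering such that the aldehyde carbon is C-1 by definition.
With this numbering: the double bond between C-3 and C-4; a fluoro group at C-4.
Putting it together: 4-fluorodec-3-enal.

4-fluorodec-3-enal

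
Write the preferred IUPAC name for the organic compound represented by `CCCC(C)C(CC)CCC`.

4-ethyl-5-methyloctane

The longest carbon chain is 8 atoms: the parent is octane.
Number the chain so that the locant sets are identical either way, so the alphabetically earlier ethyl substituent takes the lower locant (4 rather than 5).
That gives an ethyl group at C-4; a methyl group at C-5.
Substituent prefixes are cited in alphabetical order (multiplying prefixes like di-/tri- are ignored for ordering).
The name is 4-ethyl-5-methyloctane.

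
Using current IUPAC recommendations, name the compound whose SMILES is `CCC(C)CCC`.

3-methylhexane

The parent chain contains 6 carbons (hexane).
Choose the numbering such that the substituent locant set {3} is lower than {4} at the first point of difference.
With this numbering: a methyl group at C-3.
The name is 3-methylhexane.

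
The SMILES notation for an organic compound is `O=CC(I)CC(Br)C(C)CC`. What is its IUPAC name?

The longest carbon chain that includes the –CHO group has 7 carbons, so the parent hydride is heptane.
An aldehyde (terminal –CHO) is the principal characteristic group, giving the suffix -al.
Choose the numbering such that the aldehyde carbon is C-1 by definition.
That gives a bromo group at C-4; an iodo group at C-2; a methyl group at C-5.
The substituents are ordered alphabetically, ignoring any di-/tri- multipliers.
Assembling the pieces gives 4-bromo-2-iodo-5-methylheptanal.

4-bromo-2-iodo-5-methylheptanal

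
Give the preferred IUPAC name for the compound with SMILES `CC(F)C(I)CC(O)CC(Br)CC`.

The longest carbon chain that includes the –OH group has 9 carbons, so the parent hydride is nonane.
An alcohol (–OH) is the principal characteristic group, giving the suffix -ol.
Choose the numbering such that the substituent locant set {2,3,7} is lower than {3,7,8} at the first point of difference.
This places the hydroxyl at C-5; a bromo group at C-7; a fluoro group at C-2; an iodo group at C-3.
Prefixes are listed alphabetically: bromo, fluoro, iodo.
Assembling the pieces gives 7-bromo-2-fluoro-3-iodononan-5-ol.

7-bromo-2-fluoro-3-iodononan-5-ol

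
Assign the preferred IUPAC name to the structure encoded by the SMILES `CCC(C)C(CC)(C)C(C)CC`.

4-ethyl-3,4,5-trimethylheptane

The parent chain contains 7 carbons (heptane).
Numbering from either end gives identical locants here.
That gives an ethyl group at C-4; methyl groups at C-3 and C-4 and C-5.
Substituent prefixes are cited in alphabetical order (multiplying prefixes like di-/tri- are ignored for ordering).
Assembling the pieces gives 4-ethyl-3,4,5-trimethylheptane.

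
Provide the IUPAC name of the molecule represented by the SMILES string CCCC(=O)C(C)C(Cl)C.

2-chloro-3-methylheptan-4-one

The longest chain bearing the carbonyl is 7 carbons long (heptane).
The principal characteristic group is a ketone (C=O on an internal carbon), named with the suffix -one.
Choose the numbering such that the substituent locant set {2,3} is lower than {5,6} at the first point of difference.
That gives the carbonyl at C-4; a chloro group at C-2; a methyl group at C-3.
The substituents are ordered alphabetically, ignoring any di-/tri- multipliers.
The name is 2-chloro-3-methylheptan-4-one.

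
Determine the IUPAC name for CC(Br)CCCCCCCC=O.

9-bromodecanal

Counting along the main chain through the –CHO group gives 10 carbons: the parent is decane.
An aldehyde (terminal –CHO) is the principal characteristic group, giving the suffix -al.
Number the chain so that the aldehyde carbon is C-1 by definition.
That gives a bromo group at C-9.
The name is 9-bromodecanal.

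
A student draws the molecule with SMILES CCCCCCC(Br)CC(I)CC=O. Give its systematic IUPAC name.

5-bromo-3-iodoundecanal

The longest chain bearing the –CHO group is 11 carbons long (undecane).
An aldehyde (terminal –CHO) is the principal characteristic group, giving the suffix -al.
Number the chain so that the aldehyde carbon is C-1 by definition.
This places a bromo group at C-5; an iodo group at C-3.
Prefixes are listed alphabetically: bromo, iodo.
Assembling the pieces gives 5-bromo-3-iodoundecanal.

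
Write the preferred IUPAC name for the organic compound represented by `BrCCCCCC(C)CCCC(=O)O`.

Counting along the main chain through the –COOH group gives 10 carbons: the parent is decane.
The highest-priority functional group is a carboxylic acid (terminal –COOH), so the name ends in -oic acid.
The numbering direction is chosen so that the carboxylic acid carbon is C-1 by definition.
This places a bromo group at C-10; a methyl group at C-5.
Substituent prefixes are cited in alphabetical order (multiplying prefixes like di-/tri- are ignored for ordering).
Putting it together: 10-bromo-5-methyldecanoic acid.

10-bromo-5-methyldecanoic acid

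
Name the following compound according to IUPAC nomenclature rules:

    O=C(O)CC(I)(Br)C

The longest carbon chain that includes the –COOH group has 4 carbons, so the parent hydride is butane.
The highest-priority functional group is a carboxylic acid (terminal –COOH), so the name ends in -oic acid.
Choose the numbering such that the carboxylic acid carbon is C-1 by definition.
That gives a bromo group at C-3; an iodo group at C-3.
Prefixes are listed alphabetically: bromo, iodo.
Assembling the pieces gives 3-bromo-3-iodobutanoic acid.

3-bromo-3-iodobutanoic acid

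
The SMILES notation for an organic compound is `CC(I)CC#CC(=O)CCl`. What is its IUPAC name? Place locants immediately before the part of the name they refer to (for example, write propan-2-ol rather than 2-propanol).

1-chloro-6-iodohept-3-yn-2-one

The longest carbon chain that includes the carbonyl and the multiple bond has 7 carbons, so the parent hydride is heptane.
A ketone (C=O on an internal carbon) is the principal characteristic group, giving the suffix -one.
There is one C≡C triple bond, indicated by the ending -yne.
Choose the numbering such that numbering from this end puts the carbonyl group at C-2 rather than C-6.
With this numbering: the carbonyl at C-2; the triple bond between C-3 and C-4; a chloro group at C-1; an iodo group at C-6.
Prefixes are listed alphabetically: chloro, iodo.
Assembling the pieces gives 1-chloro-6-iodohept-3-yn-2-one.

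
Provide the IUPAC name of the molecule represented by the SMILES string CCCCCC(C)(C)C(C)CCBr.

The longest carbon chain is 9 atoms: the parent is nonane.
Choose the numbering such that the substituent locant set {1,3,4,4} is lower than {6,6,7,9} at the first point of difference.
This places a bromo group at C-1; methyl groups at C-3 and C-4 (×2).
Prefixes are listed alphabetically: bromo, methyl.
Assembling the pieces gives 1-bromo-3,4,4-trimethylnonane.

1-bromo-3,4,4-trimethylnonane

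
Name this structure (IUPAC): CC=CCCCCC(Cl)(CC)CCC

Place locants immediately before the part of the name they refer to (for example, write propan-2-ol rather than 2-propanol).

The longest carbon chain that includes the multiple bond has 11 carbons, so the parent hydride is undecane.
A C=C double bond in the chain gives the infix -ene-.
Choose the numbering such that numbering from this end puts the double bond at C-2 rather than C-9.
With this numbering: the double bond between C-2 and C-3; a chloro group at C-8; an ethyl group at C-8.
The substituents are ordered alphabetically, ignoring any di-/tri- multipliers.
Putting it together: 8-chloro-8-ethylundec-2-ene.

8-chloro-8-ethylundec-2-ene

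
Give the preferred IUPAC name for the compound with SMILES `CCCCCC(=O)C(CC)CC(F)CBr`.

The longest carbon chain that includes the carbonyl has 10 carbons, so the parent hydride is decane.
The principal characteristic group is a ketone (C=O on an internal carbon), named with the suffix -one.
Choose the numbering such that numbering from this end puts the carbonyl group at C-5 rather than C-6.
That gives the carbonyl at C-5; a bromo group at C-1; an ethyl group at C-4; a fluoro group at C-2.
Substituent prefixes are cited in alphabetical order (multiplying prefixes like di-/tri- are ignored for ordering).
Putting it together: 1-bromo-4-ethyl-2-fluorodecan-5-one.

1-bromo-4-ethyl-2-fluorodecan-5-one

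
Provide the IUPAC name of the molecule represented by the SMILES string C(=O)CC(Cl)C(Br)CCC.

4-bromo-3-chloroheptanal

The longest chain bearing the –CHO group is 7 carbons long (heptane).
An aldehyde (terminal –CHO) is the principal characteristic group, giving the suffix -al.
Choose the numbering such that the aldehyde carbon is C-1 by definition.
With this numbering: a bromo group at C-4; a chloro group at C-3.
Substituent prefixes are cited in alphabetical order (multiplying prefixes like di-/tri- are ignored for ordering).
The name is 4-bromo-3-chloroheptanal.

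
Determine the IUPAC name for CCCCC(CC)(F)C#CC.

The longest carbon chain that includes the multiple bond has 8 carbons, so the parent hydride is octane.
The chain contains a C≡C triple bond, so the unsaturation ending is -yne.
Number the chain so that numbering from this end puts the triple bond at C-2 rather than C-6.
With this numbering: the triple bond between C-2 and C-3; an ethyl group at C-4; a fluoro group at C-4.
Prefixes are listed alphabetically: ethyl, fluoro.
The name is 4-ethyl-4-fluorooct-2-yne.

4-ethyl-4-fluorooct-2-yne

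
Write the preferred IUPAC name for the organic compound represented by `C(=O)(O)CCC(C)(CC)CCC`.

Counting along the main chain through the –COOH group gives 7 carbons: the parent is heptane.
A carboxylic acid (terminal –COOH) is the principal characteristic group, giving the suffix -oic acid.
Number the chain so that the carboxylic acid carbon is C-1 by definition.
With this numbering: an ethyl group at C-4; a methyl group at C-4.
Prefixes are listed alphabetically: ethyl, methyl.
Putting it together: 4-ethyl-4-methylheptanoic acid.

4-ethyl-4-methylheptanoic acid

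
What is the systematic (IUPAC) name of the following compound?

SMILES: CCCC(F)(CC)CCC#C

The longest chain bearing the multiple bond is 8 carbons long (octane).
A C≡C triple bond in the chain gives the infix -yne-.
The numbering direction is chosen so that numbering from this end puts the triple bond at C-1 rather than C-7.
With this numbering: the triple bond between C-1 and C-2; an ethyl group at C-5; a fluoro group at C-5.
Substituent prefixes are cited in alphabetical order (multiplying prefixes like di-/tri- are ignored for ordering).
Assembling the pieces gives 5-ethyl-5-fluorooct-1-yne.

5-ethyl-5-fluorooct-1-yne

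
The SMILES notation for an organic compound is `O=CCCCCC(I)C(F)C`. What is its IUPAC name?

Counting along the main chain through the –CHO group gives 8 carbons: the parent is octane.
An aldehyde (terminal –CHO) is the principal characteristic group, giving the suffix -al.
Number the chain so that the aldehyde carbon is C-1 by definition.
With this numbering: a fluoro group at C-7; an iodo group at C-6.
Prefixes are listed alphabetically: fluoro, iodo.
Putting it together: 7-fluoro-6-iodooctanal.

7-fluoro-6-iodooctanal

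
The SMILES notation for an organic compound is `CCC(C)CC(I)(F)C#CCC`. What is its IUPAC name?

Counting along the main chain through the multiple bond gives 9 carbons: the parent is nonane.
The chain contains a C≡C triple bond, so the unsaturation ending is -yne.
Choose the numbering such that numbering from this end puts the triple bond at C-3 rather than C-6.
With this numbering: the triple bond between C-3 and C-4; a fluoro group at C-5; an iodo group at C-5; a methyl group at C-7.
Prefixes are listed alphabetically: fluoro, iodo, methyl.
Assembling the pieces gives 5-fluoro-5-iodo-7-methylnon-3-yne.

5-fluoro-5-iodo-7-methylnon-3-yne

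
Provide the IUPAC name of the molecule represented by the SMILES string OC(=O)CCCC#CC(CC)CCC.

The longest carbon chain that includes the –COOH group and the multiple bond has 10 carbons, so the parent hydride is decane.
The principal characteristic group is a carboxylic acid (terminal –COOH), named with the suffix -oic acid.
The chain contains a C≡C triple bond, so the unsaturation ending is -yne.
Choose the numbering such that the carboxylic acid carbon is C-1 by definition.
That gives the triple bond between C-5 and C-6; an ethyl group at C-7.
The name is 7-ethyldec-5-ynoic acid.

7-ethyldec-5-ynoic acid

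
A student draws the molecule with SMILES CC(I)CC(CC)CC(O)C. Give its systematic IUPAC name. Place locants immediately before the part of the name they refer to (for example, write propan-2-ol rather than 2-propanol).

4-ethyl-6-iodoheptan-2-ol

The longest carbon chain that includes the –OH group has 7 carbons, so the parent hydride is heptane.
The highest-priority functional group is an alcohol (–OH), so the name ends in -ol.
The numbering direction is chosen so that numbering from this end puts the hydroxyl group at C-2 rather than C-6.
That gives the hydroxyl at C-2; an ethyl group at C-4; an iodo group at C-6.
Prefixes are listed alphabetically: ethyl, iodo.
The name is 4-ethyl-6-iodoheptan-2-ol.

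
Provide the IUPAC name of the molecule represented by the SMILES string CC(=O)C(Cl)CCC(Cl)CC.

3,6-dichlorooctan-2-one

Counting along the main chain through the carbonyl gives 8 carbons: the parent is octane.
A ketone (C=O on an internal carbon) is the principal characteristic group, giving the suffix -one.
Choose the numbering such that numbering from this end puts the carbonyl group at C-2 rather than C-7.
This places the carbonyl at C-2; chloro groups at C-3 and C-6.
Assembling the pieces gives 3,6-dichlorooctan-2-one.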